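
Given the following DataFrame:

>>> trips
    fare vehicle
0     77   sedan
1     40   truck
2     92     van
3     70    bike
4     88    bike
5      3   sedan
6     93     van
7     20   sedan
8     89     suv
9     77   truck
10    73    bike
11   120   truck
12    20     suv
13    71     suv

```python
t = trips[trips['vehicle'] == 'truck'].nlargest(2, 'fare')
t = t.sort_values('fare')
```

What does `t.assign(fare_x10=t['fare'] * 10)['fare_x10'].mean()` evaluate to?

985.0

filter rows where vehicle == 'truck':
    fare vehicle
1     40   truck
9     77   truck
11   120   truck
take 2 rows with largest fare:
    fare vehicle
11   120   truck
9     77   truck
sort by fare:
    fare vehicle
9     77   truck
11   120   truck
add column fare_x10 = t['fare'] * 10:
    fare vehicle  fare_x10
9     77   truck       770
11   120   truck      1200
Finally, mean of column 'fare_x10' = 985.0.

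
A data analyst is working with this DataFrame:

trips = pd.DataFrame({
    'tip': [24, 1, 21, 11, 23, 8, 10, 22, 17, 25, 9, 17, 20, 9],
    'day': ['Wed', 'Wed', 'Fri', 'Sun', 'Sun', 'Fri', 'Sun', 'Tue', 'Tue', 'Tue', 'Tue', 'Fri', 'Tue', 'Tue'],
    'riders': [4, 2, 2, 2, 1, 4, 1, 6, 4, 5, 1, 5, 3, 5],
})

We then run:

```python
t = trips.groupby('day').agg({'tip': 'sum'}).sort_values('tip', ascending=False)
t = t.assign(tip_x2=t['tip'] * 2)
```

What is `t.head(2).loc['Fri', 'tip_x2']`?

group by day, sum of tip:
     tip
day     
Fri   46
Sun   44
Tue  102
Wed   25
sort by tip descending:
     tip
day     
Tue  102
Fri   46
Sun   44
Wed   25
add column tip_x2 = t['tip'] * 2:
     tip  tip_x2
day             
Tue  102     204
Fri   46      92
Sun   44      88
Wed   25      50
take first 2 rows:
     tip  tip_x2
day             
Tue  102     204
Fri   46      92

92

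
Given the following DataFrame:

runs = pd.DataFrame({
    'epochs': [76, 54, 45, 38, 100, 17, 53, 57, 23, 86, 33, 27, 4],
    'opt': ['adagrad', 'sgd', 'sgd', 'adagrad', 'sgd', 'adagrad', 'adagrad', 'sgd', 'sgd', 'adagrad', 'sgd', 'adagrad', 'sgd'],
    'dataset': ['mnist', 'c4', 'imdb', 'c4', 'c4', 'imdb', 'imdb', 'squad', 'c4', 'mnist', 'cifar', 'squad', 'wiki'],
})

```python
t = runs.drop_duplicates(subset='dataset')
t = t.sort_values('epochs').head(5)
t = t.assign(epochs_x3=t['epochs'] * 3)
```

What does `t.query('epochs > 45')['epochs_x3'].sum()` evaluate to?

333

drop duplicate dataset (keep=first):
    epochs      opt dataset
0       76  adagrad   mnist
1       54      sgd      c4
2       45      sgd    imdb
7       57      sgd   squad
10      33      sgd   cifar
12       4      sgd    wiki
sort by epochs:
    epochs      opt dataset
12       4      sgd    wiki
10      33      sgd   cifar
2       45      sgd    imdb
1       54      sgd      c4
7       57      sgd   squad
0       76  adagrad   mnist
take first 5 rows:
    epochs  opt dataset
12       4  sgd    wiki
10      33  sgd   cifar
2       45  sgd    imdb
1       54  sgd      c4
7       57  sgd   squad
add column epochs_x3 = t['epochs'] * 3:
    epochs  opt dataset  epochs_x3
12       4  sgd    wiki         12
10      33  sgd   cifar         99
2       45  sgd    imdb        135
1       54  sgd      c4        162
7       57  sgd   squad        171
filter rows where epochs > 45:
   epochs  opt dataset  epochs_x3
1      54  sgd      c4        162
7      57  sgd   squad        171
Reading off the sum of column 'epochs_x3', we get 333.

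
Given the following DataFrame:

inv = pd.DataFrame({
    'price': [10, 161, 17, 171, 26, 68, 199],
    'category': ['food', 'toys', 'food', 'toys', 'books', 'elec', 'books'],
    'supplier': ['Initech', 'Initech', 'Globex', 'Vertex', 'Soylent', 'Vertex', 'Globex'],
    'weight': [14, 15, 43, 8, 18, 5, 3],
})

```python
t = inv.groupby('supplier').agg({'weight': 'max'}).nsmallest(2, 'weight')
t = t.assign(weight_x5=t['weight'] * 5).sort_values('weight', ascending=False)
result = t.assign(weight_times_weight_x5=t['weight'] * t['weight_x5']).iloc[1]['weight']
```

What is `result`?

8

group by supplier, max of weight:
          weight
supplier        
Globex        43
Initech       15
Soylent       18
Vertex         8
take 2 rows with smallest weight:
          weight
supplier        
Vertex         8
Initech       15
add column weight_x5 = t['weight'] * 5:
          weight  weight_x5
supplier                   
Vertex         8         40
Initech       15         75
sort by weight descending:
          weight  weight_x5
supplier                   
Initech       15         75
Vertex         8         40
add column weight_times_weight_x5 = t['weight'] * t['weight_x5']:
          weight  weight_x5  weight_times_weight_x5
supplier                                           
Initech       15         75                    1125
Vertex         8         40                     320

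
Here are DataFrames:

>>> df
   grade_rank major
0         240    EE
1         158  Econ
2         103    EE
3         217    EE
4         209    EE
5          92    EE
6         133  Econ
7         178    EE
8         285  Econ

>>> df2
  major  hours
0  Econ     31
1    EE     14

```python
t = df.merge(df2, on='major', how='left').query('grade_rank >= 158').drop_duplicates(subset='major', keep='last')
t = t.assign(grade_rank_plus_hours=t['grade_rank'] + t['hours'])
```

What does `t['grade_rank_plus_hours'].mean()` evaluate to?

merge on 'major' (how='left') → 9 rows:
   grade_rank major  hours
0         240    EE     14
1         158  Econ     31
2         103    EE     14
3         217    EE     14
4         209    EE     14
5          92    EE     14
6         133  Econ     31
7         178    EE     14
8         285  Econ     31
filter rows where grade_rank >= 158:
   grade_rank major  hours
0         240    EE     14
1         158  Econ     31
3         217    EE     14
4         209    EE     14
7         178    EE     14
8         285  Econ     31
drop duplicate major (keep=last):
   grade_rank major  hours
7         178    EE     14
8         285  Econ     31
add column grade_rank_plus_hours = t['grade_rank'] + t['hours']:
   grade_rank major  hours  grade_rank_plus_hours
7         178    EE     14                    192
8         285  Econ     31                    316
Reading off the mean of column 'grade_rank_plus_hours', we get 254.0.

254.0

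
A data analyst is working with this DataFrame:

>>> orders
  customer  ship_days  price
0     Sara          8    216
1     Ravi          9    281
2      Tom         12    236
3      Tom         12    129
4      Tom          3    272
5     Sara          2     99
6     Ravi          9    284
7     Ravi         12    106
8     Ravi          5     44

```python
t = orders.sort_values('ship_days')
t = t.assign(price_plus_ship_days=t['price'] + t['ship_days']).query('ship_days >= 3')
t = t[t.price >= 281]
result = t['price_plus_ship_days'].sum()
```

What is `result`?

sort by ship_days:
  customer  ship_days  price
5     Sara          2     99
4      Tom          3    272
8     Ravi          5     44
0     Sara          8    216
1     Ravi          9    281
6     Ravi          9    284
2      Tom         12    236
3      Tom         12    129
7     Ravi         12    106
add column price_plus_ship_days = t['price'] + t['ship_days']:
  customer  ship_days  price  price_plus_ship_days
5     Sara          2     99                   101
4      Tom          3    272                   275
8     Ravi          5     44                    49
0     Sara          8    216                   224
1     Ravi          9    281                   290
6     Ravi          9    284                   293
2      Tom         12    236                   248
3      Tom         12    129                   141
7     Ravi         12    106                   118
filter rows where ship_days >= 3:
  customer  ship_days  price  price_plus_ship_days
4      Tom          3    272                   275
8     Ravi          5     44                    49
0     Sara          8    216                   224
1     Ravi          9    281                   290
6     Ravi          9    284                   293
2      Tom         12    236                   248
3      Tom         12    129                   141
7     Ravi         12    106                   118
filter rows where price >= 281:
  customer  ship_days  price  price_plus_ship_days
1     Ravi          9    281                   290
6     Ravi          9    284                   293

583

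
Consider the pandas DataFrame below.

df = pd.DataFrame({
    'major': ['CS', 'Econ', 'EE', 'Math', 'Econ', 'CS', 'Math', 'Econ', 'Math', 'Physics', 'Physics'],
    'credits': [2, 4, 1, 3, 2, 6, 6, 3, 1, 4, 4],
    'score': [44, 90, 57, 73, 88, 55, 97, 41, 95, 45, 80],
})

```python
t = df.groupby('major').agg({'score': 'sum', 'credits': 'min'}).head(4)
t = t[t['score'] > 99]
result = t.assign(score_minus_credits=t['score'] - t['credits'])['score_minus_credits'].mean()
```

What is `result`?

240.5

group by major: sum(score), min(credits):
         score  credits
major                  
CS          99        2
EE          57        1
Econ       219        2
Math       265        1
Physics    125        4
take first 4 rows:
       score  credits
major                
CS        99        2
EE        57        1
Econ     219        2
Math     265        1
filter rows where score > 99:
       score  credits
major                
Econ     219        2
Math     265        1
add column score_minus_credits = t['score'] - t['credits']:
       score  credits  score_minus_credits
major                                     
Econ     219        2                  217
Math     265        1                  264
So mean() = 240.5.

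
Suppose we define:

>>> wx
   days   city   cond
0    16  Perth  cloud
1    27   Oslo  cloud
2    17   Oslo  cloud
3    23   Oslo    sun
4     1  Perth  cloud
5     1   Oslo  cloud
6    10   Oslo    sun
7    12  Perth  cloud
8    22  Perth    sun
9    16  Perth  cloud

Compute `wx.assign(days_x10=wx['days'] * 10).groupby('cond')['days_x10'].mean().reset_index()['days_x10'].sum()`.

add column days_x10 = wx['days'] * 10:
   days   city   cond  days_x10
0    16  Perth  cloud       160
1    27   Oslo  cloud       270
2    17   Oslo  cloud       170
3    23   Oslo    sun       230
4     1  Perth  cloud        10
5     1   Oslo  cloud        10
6    10   Oslo    sun       100
7    12  Perth  cloud       120
8    22  Perth    sun       220
9    16  Perth  cloud       160
group by cond, mean of days_x10:
cond
cloud    128.571429
sun      183.333333
Name: days_x10, dtype: float64
reset_index():
    cond    days_x10
0  cloud  128.571429
1    sun  183.333333
So sum() = 311.904761905.

311.904761905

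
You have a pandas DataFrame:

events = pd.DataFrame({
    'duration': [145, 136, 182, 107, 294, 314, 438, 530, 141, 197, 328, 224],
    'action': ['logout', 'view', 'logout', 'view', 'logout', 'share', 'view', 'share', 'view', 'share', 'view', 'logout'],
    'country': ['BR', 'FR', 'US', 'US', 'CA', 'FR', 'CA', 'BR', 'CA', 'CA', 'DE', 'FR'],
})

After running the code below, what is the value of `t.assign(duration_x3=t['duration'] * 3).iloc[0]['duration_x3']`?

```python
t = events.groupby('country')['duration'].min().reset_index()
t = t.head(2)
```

group by country, min of duration:
country
BR    145
CA    141
DE    328
FR    136
US    107
Name: duration, dtype: int64
reset_index():
  country  duration
0      BR       145
1      CA       141
2      DE       328
3      FR       136
4      US       107
take first 2 rows:
  country  duration
0      BR       145
1      CA       141
add column duration_x3 = t['duration'] * 3:
  country  duration  duration_x3
0      BR       145          435
1      CA       141          423

435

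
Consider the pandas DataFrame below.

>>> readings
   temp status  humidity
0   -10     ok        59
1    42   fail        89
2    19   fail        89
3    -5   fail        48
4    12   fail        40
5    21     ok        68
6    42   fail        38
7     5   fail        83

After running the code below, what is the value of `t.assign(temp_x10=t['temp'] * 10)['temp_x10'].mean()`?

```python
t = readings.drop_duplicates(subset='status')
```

160.0

drop duplicate status (keep=first):
   temp status  humidity
0   -10     ok        59
1    42   fail        89
add column temp_x10 = t['temp'] * 10:
   temp status  humidity  temp_x10
0   -10     ok        59      -100
1    42   fail        89       420
Finally, mean of column 'temp_x10' = 160.0.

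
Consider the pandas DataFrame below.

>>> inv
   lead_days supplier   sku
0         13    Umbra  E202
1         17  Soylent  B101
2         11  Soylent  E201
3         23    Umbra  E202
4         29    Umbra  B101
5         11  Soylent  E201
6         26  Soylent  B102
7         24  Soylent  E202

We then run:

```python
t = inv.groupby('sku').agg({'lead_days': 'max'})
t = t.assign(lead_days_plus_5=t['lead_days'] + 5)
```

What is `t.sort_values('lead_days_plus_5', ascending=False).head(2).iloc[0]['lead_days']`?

29

group by sku, max of lead_days:
      lead_days
sku            
B101         29
B102         26
E201         11
E202         24
add column lead_days_plus_5 = t['lead_days'] + 5:
      lead_days  lead_days_plus_5
sku                              
B101         29                34
B102         26                31
E201         11                16
E202         24                29
sort by lead_days_plus_5 descending:
      lead_days  lead_days_plus_5
sku                              
B101         29                34
B102         26                31
E202         24                29
E201         11                16
take first 2 rows:
      lead_days  lead_days_plus_5
sku                              
B101         29                34
B102         26                31
Reading off the value at position 0, column 'lead_days', we get 29.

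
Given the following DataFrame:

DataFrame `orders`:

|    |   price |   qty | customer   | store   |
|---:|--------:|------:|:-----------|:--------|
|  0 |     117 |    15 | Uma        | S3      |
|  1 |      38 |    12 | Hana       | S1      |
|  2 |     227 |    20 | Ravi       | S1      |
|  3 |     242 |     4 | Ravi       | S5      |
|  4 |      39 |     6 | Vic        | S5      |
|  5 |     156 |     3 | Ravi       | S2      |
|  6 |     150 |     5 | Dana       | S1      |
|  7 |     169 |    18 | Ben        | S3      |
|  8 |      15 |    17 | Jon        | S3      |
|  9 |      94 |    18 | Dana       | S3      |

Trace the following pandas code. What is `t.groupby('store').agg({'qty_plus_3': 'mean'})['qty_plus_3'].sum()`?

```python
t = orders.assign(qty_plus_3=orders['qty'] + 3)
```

49.3333333333

add column qty_plus_3 = orders['qty'] + 3:
   price  qty customer store  qty_plus_3
0    117   15      Uma    S3          18
1     38   12     Hana    S1          15
2    227   20     Ravi    S1          23
3    242    4     Ravi    S5           7
4     39    6      Vic    S5           9
5    156    3     Ravi    S2           6
6    150    5     Dana    S1           8
7    169   18      Ben    S3          21
8     15   17      Jon    S3          20
9     94   18     Dana    S3          21
group by store, mean of qty_plus_3:
       qty_plus_3
store            
S1      15.333333
S2       6.000000
S3      20.000000
S5       8.000000
Hence 49.3333333333.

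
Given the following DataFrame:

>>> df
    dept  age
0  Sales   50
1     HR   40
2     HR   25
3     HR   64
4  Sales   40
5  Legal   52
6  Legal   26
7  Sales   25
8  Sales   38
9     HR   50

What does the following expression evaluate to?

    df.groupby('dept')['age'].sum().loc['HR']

group by dept, sum of age:
dept
HR       179
Legal     78
Sales    153
Name: age, dtype: int64
Taking the value at index 'HR' gives 179.

179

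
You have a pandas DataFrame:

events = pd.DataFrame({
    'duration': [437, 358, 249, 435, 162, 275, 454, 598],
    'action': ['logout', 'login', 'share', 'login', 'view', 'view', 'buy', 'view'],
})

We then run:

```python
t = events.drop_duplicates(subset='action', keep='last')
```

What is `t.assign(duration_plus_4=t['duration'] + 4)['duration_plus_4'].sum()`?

2193

drop duplicate action (keep=last):
   duration  action
0       437  logout
2       249   share
3       435   login
6       454     buy
7       598    view
add column duration_plus_4 = t['duration'] + 4:
   duration  action  duration_plus_4
0       437  logout              441
2       249   share              253
3       435   login              439
6       454     buy              458
7       598    view              602
So sum() = 2193.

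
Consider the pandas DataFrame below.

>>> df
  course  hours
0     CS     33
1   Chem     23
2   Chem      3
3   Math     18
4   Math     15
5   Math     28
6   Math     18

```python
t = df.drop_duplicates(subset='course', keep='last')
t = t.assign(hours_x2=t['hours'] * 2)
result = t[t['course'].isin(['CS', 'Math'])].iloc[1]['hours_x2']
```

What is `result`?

36

drop duplicate course (keep=last):
  course  hours
0     CS     33
2   Chem      3
6   Math     18
add column hours_x2 = t['hours'] * 2:
  course  hours  hours_x2
0     CS     33        66
2   Chem      3         6
6   Math     18        36
filter rows where course in ['CS', 'Math']:
  course  hours  hours_x2
0     CS     33        66
6   Math     18        36
Finally, value at position 1, column 'hours_x2' = 36.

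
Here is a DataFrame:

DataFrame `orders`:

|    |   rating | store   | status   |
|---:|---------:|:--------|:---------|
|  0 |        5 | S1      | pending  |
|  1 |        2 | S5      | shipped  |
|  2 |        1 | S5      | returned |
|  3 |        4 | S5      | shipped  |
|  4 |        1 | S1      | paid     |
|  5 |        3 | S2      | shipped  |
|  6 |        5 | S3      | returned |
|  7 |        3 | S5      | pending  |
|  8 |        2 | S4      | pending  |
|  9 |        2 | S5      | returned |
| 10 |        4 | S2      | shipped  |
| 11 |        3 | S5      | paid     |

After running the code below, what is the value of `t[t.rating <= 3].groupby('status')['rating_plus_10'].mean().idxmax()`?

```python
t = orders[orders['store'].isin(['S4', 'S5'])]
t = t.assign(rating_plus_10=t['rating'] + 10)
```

filter rows where store in ['S4', 'S5']:
    rating store    status
1        2    S5   shipped
2        1    S5  returned
3        4    S5   shipped
7        3    S5   pending
8        2    S4   pending
9        2    S5  returned
11       3    S5      paid
add column rating_plus_10 = t['rating'] + 10:
    rating store    status  rating_plus_10
1        2    S5   shipped              12
2        1    S5  returned              11
3        4    S5   shipped              14
7        3    S5   pending              13
8        2    S4   pending              12
9        2    S5  returned              12
11       3    S5      paid              13
filter rows where rating <= 3:
    rating store    status  rating_plus_10
1        2    S5   shipped              12
2        1    S5  returned              11
7        3    S5   pending              13
8        2    S4   pending              12
9        2    S5  returned              12
11       3    S5      paid              13
group by status, mean of rating_plus_10:
status
paid        13.0
pending     12.5
returned    11.5
shipped     12.0
Name: rating_plus_10, dtype: float64
Hence paid.

paid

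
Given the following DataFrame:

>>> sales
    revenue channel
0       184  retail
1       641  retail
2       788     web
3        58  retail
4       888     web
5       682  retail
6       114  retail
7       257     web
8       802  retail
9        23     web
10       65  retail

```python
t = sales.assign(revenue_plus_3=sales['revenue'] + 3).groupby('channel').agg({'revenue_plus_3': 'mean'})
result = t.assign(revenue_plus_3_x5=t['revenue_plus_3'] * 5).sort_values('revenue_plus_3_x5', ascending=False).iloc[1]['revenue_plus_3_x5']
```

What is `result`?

add column revenue_plus_3 = sales['revenue'] + 3:
    revenue channel  revenue_plus_3
0       184  retail             187
1       641  retail             644
2       788     web             791
3        58  retail              61
4       888     web             891
5       682  retail             685
6       114  retail             117
7       257     web             260
8       802  retail             805
9        23     web              26
10       65  retail              68
group by channel, mean of revenue_plus_3:
         revenue_plus_3
channel                
retail       366.714286
web          492.000000
add column revenue_plus_3_x5 = t['revenue_plus_3'] * 5:
         revenue_plus_3  revenue_plus_3_x5
channel                                   
retail       366.714286        1833.571429
web          492.000000        2460.000000
sort by revenue_plus_3_x5 descending:
         revenue_plus_3  revenue_plus_3_x5
channel                                   
web          492.000000        2460.000000
retail       366.714286        1833.571429
Reading off the value at position 1, column 'revenue_plus_3_x5', we get 1833.57142857.

1833.57142857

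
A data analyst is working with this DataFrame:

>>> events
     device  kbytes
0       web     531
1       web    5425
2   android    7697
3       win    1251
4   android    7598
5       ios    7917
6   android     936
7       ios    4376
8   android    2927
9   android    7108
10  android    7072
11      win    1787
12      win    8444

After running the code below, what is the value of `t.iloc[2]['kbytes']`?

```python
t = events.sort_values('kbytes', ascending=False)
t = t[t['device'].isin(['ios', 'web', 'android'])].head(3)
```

sort by kbytes descending:
     device  kbytes
12      win    8444
5       ios    7917
2   android    7697
4   android    7598
9   android    7108
10  android    7072
1       web    5425
7       ios    4376
8   android    2927
11      win    1787
3       win    1251
6   android     936
0       web     531
filter rows where device in ['ios', 'web', 'android']:
     device  kbytes
5       ios    7917
2   android    7697
4   android    7598
9   android    7108
10  android    7072
1       web    5425
7       ios    4376
8   android    2927
6   android     936
0       web     531
take first 3 rows:
    device  kbytes
5      ios    7917
2  android    7697
4  android    7598
value at position 2, column 'kbytes' → 7598

7598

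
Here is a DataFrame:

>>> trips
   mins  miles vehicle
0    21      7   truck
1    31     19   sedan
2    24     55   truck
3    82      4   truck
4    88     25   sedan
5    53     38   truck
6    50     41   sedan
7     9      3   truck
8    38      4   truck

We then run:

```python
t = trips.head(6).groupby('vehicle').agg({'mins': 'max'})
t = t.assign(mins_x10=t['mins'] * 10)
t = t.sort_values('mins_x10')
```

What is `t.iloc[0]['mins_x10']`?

820

take first 6 rows:
   mins  miles vehicle
0    21      7   truck
1    31     19   sedan
2    24     55   truck
3    82      4   truck
4    88     25   sedan
5    53     38   truck
group by vehicle, max of mins:
         mins
vehicle      
sedan      88
truck      82
add column mins_x10 = t['mins'] * 10:
         mins  mins_x10
vehicle                
sedan      88       880
truck      82       820
sort by mins_x10:
         mins  mins_x10
vehicle                
truck      82       820
sedan      88       880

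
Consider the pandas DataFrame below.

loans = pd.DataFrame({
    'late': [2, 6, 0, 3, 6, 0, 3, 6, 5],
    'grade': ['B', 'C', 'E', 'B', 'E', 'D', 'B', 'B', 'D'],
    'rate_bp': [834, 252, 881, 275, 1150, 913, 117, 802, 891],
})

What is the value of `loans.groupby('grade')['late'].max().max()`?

6

group by grade, max of late:
grade
B    6
C    6
D    5
E    6
Name: late, dtype: int64
Reading off the max of the resulting series, we get 6.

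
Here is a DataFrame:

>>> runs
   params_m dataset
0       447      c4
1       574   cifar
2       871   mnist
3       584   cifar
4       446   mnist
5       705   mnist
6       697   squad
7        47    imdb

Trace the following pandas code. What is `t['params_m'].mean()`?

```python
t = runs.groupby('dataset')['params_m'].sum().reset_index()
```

874.2

group by dataset, sum of params_m:
dataset
c4        447
cifar    1158
imdb       47
mnist    2022
squad     697
Name: params_m, dtype: int64
reset_index():
  dataset  params_m
0      c4       447
1   cifar      1158
2    imdb        47
3   mnist      2022
4   squad       697
Finally, mean of column 'params_m' = 874.2.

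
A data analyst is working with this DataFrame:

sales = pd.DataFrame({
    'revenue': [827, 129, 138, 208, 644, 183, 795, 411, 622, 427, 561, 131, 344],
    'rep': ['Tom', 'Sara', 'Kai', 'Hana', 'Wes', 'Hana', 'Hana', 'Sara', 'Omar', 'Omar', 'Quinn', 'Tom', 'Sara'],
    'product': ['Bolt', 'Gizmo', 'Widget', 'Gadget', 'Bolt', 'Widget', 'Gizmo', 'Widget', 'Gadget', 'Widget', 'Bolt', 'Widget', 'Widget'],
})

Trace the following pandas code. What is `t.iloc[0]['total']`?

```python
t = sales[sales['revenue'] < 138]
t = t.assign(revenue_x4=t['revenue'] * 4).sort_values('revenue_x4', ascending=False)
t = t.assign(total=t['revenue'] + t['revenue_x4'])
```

filter rows where revenue < 138:
    revenue   rep product
1       129  Sara   Gizmo
11      131   Tom  Widget
add column revenue_x4 = t['revenue'] * 4:
    revenue   rep product  revenue_x4
1       129  Sara   Gizmo         516
11      131   Tom  Widget         524
sort by revenue_x4 descending:
    revenue   rep product  revenue_x4
11      131   Tom  Widget         524
1       129  Sara   Gizmo         516
add column total = t['revenue'] + t['revenue_x4']:
    revenue   rep product  revenue_x4  total
11      131   Tom  Widget         524    655
1       129  Sara   Gizmo         516    645
Taking the value at position 0, column 'total' gives 655.

655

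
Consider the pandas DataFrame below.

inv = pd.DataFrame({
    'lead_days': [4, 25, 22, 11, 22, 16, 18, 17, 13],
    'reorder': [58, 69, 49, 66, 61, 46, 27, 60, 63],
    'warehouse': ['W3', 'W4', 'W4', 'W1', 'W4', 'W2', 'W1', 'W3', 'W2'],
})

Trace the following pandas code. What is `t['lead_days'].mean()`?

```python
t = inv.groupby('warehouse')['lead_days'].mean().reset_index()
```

15.625

group by warehouse, mean of lead_days:
warehouse
W1    14.5
W2    14.5
W3    10.5
W4    23.0
Name: lead_days, dtype: float64
reset_index():
  warehouse  lead_days
0        W1       14.5
1        W2       14.5
2        W3       10.5
3        W4       23.0
Taking the mean of column 'lead_days' gives 15.625.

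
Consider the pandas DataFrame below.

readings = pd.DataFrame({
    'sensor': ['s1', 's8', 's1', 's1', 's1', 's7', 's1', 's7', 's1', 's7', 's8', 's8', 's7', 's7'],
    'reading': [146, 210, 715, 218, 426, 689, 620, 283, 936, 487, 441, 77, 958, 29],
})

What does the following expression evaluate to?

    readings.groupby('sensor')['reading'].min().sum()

group by sensor, min of reading:
sensor
s1    146
s7     29
s8     77
Name: reading, dtype: int64
Finally, sum of the resulting series = 252.

252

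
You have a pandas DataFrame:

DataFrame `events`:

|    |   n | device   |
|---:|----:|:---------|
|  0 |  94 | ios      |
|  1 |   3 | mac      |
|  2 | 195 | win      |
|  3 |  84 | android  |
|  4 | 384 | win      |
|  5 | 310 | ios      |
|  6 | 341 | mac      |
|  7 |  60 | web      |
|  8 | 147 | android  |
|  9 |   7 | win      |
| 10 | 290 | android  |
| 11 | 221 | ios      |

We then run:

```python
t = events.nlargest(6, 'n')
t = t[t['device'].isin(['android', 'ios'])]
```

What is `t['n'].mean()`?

take 6 rows with largest n:
      n   device
4   384      win
6   341      mac
5   310      ios
10  290  android
11  221      ios
2   195      win
filter rows where device in ['android', 'ios']:
      n   device
5   310      ios
10  290  android
11  221      ios
So mean() = 273.666666667.

273.666666667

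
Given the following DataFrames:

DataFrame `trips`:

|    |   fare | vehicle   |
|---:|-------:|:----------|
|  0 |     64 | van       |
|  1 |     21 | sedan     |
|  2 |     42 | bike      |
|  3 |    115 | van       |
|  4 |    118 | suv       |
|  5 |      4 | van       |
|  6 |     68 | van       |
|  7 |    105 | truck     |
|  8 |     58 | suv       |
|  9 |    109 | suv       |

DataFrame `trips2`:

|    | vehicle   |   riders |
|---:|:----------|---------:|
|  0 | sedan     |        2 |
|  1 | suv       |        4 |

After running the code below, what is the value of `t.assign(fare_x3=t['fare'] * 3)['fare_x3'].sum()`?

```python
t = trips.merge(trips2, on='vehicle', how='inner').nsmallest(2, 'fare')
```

237

merge on 'vehicle' (how='inner') → 4 rows:
   fare vehicle  riders
0    21   sedan       2
1   118     suv       4
2    58     suv       4
3   109     suv       4
take 2 rows with smallest fare:
   fare vehicle  riders
0    21   sedan       2
2    58     suv       4
add column fare_x3 = t['fare'] * 3:
   fare vehicle  riders  fare_x3
0    21   sedan       2       63
2    58     suv       4      174
Reading off the sum of column 'fare_x3', we get 237.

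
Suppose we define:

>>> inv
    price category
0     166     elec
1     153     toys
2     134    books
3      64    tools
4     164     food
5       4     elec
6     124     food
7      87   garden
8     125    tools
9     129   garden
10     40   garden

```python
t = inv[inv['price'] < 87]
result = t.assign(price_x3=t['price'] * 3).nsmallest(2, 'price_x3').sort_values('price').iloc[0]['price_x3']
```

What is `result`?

12

filter rows where price < 87:
    price category
3      64    tools
5       4     elec
10     40   garden
add column price_x3 = t['price'] * 3:
    price category  price_x3
3      64    tools       192
5       4     elec        12
10     40   garden       120
take 2 rows with smallest price_x3:
    price category  price_x3
5       4     elec        12
10     40   garden       120
sort by price:
    price category  price_x3
5       4     elec        12
10     40   garden       120
Then the value at position 0, column 'price_x3': 12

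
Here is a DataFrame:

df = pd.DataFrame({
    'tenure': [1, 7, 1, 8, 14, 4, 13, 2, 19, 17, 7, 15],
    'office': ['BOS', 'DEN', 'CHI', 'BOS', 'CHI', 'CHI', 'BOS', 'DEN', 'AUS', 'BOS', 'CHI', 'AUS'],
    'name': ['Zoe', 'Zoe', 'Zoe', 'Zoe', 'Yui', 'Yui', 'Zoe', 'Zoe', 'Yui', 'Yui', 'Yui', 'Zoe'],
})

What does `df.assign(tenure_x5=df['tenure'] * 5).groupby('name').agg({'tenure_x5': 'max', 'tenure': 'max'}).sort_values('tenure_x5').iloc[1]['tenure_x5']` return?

add column tenure_x5 = df['tenure'] * 5:
    tenure office name  tenure_x5
0        1    BOS  Zoe          5
1        7    DEN  Zoe         35
2        1    CHI  Zoe          5
3        8    BOS  Zoe         40
4       14    CHI  Yui         70
5        4    CHI  Yui         20
6       13    BOS  Zoe         65
7        2    DEN  Zoe         10
8       19    AUS  Yui         95
9       17    BOS  Yui         85
10       7    CHI  Yui         35
11      15    AUS  Zoe         75
group by name: max(tenure_x5), max(tenure):
      tenure_x5  tenure
name                   
Yui          95      19
Zoe          75      15
sort by tenure_x5:
      tenure_x5  tenure
name                   
Zoe          75      15
Yui          95      19
Hence 95.

95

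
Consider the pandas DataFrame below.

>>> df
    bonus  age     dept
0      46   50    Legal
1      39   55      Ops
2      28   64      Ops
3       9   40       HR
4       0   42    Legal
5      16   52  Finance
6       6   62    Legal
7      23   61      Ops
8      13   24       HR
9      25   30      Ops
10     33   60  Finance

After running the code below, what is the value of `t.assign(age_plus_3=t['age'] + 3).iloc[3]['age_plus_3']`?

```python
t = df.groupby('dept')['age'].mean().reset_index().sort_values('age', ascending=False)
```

35.0

group by dept, mean of age:
dept
Finance    56.000000
HR         32.000000
Legal      51.333333
Ops        52.500000
Name: age, dtype: float64
reset_index():
      dept        age
0  Finance  56.000000
1       HR  32.000000
2    Legal  51.333333
3      Ops  52.500000
sort by age descending:
      dept        age
0  Finance  56.000000
3      Ops  52.500000
2    Legal  51.333333
1       HR  32.000000
add column age_plus_3 = t['age'] + 3:
      dept        age  age_plus_3
0  Finance  56.000000   59.000000
3      Ops  52.500000   55.500000
2    Legal  51.333333   54.333333
1       HR  32.000000   35.000000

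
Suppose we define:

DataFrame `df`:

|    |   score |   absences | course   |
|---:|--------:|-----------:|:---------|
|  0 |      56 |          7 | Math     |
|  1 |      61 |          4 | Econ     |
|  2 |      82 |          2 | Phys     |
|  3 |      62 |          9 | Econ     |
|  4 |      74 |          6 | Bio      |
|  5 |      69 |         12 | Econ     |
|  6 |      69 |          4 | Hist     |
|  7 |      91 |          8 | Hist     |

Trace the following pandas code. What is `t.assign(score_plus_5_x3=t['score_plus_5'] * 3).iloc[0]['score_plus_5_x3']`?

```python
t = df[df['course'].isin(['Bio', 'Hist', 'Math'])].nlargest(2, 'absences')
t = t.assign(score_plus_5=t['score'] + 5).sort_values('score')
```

filter rows where course in ['Bio', 'Hist', 'Math']:
   score  absences course
0     56         7   Math
4     74         6    Bio
6     69         4   Hist
7     91         8   Hist
take 2 rows with largest absences:
   score  absences course
7     91         8   Hist
0     56         7   Math
add column score_plus_5 = t['score'] + 5:
   score  absences course  score_plus_5
7     91         8   Hist            96
0     56         7   Math            61
sort by score:
   score  absences course  score_plus_5
0     56         7   Math            61
7     91         8   Hist            96
add column score_plus_5_x3 = t['score_plus_5'] * 3:
   score  absences course  score_plus_5  score_plus_5_x3
0     56         7   Math            61              183
7     91         8   Hist            96              288
Finally, value at position 0, column 'score_plus_5_x3' = 183.

183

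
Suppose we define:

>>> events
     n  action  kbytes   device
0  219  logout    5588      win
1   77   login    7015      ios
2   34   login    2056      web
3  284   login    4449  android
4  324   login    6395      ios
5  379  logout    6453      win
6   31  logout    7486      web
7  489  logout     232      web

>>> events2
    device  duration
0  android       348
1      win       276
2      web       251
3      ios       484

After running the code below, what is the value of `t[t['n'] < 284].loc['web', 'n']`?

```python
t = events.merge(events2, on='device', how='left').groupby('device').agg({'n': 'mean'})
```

merge on 'device' (how='left') → 8 rows:
     n  action  kbytes   device  duration
0  219  logout    5588      win       276
1   77   login    7015      ios       484
2   34   login    2056      web       251
3  284   login    4449  android       348
4  324   login    6395      ios       484
5  379  logout    6453      win       276
6   31  logout    7486      web       251
7  489  logout     232      web       251
group by device, mean of n:
                  n
device             
android  284.000000
ios      200.500000
web      184.666667
win      299.000000
filter rows where n < 284:
                 n
device            
ios     200.500000
web     184.666667
Then the value at row 'web', column 'n': 184.666666667

184.666666667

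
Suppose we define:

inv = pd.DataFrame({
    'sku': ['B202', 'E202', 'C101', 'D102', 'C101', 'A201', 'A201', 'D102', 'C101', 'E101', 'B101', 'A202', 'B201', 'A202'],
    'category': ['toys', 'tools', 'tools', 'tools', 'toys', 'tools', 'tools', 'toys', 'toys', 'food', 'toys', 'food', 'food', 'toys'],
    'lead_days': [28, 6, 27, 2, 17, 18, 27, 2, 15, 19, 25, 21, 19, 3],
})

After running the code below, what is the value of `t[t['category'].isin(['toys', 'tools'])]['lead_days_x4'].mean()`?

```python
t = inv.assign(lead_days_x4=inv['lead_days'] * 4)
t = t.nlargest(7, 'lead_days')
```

add column lead_days_x4 = inv['lead_days'] * 4:
     sku category  lead_days  lead_days_x4
0   B202     toys         28           112
1   E202    tools          6            24
2   C101    tools         27           108
3   D102    tools          2             8
4   C101     toys         17            68
5   A201    tools         18            72
6   A201    tools         27           108
7   D102     toys          2             8
8   C101     toys         15            60
9   E101     food         19            76
10  B101     toys         25           100
11  A202     food         21            84
12  B201     food         19            76
13  A202     toys          3            12
take 7 rows with largest lead_days:
     sku category  lead_days  lead_days_x4
0   B202     toys         28           112
2   C101    tools         27           108
6   A201    tools         27           108
10  B101     toys         25           100
11  A202     food         21            84
9   E101     food         19            76
12  B201     food         19            76
filter rows where category in ['toys', 'tools']:
     sku category  lead_days  lead_days_x4
0   B202     toys         28           112
2   C101    tools         27           108
6   A201    tools         27           108
10  B101     toys         25           100
mean of column 'lead_days_x4' → 107.0

107.0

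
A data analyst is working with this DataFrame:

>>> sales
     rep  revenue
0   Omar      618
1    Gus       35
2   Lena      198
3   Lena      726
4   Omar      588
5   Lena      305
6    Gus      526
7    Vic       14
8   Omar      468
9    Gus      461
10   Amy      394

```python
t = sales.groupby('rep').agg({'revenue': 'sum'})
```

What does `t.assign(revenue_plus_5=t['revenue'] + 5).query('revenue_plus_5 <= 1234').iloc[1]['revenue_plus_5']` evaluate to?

1027

group by rep, sum of revenue:
      revenue
rep          
Amy       394
Gus      1022
Lena     1229
Omar     1674
Vic        14
add column revenue_plus_5 = t['revenue'] + 5:
      revenue  revenue_plus_5
rep                          
Amy       394             399
Gus      1022            1027
Lena     1229            1234
Omar     1674            1679
Vic        14              19
filter rows where revenue_plus_5 <= 1234:
      revenue  revenue_plus_5
rep                          
Amy       394             399
Gus      1022            1027
Lena     1229            1234
Vic        14              19
Reading off the value at position 1, column 'revenue_plus_5', we get 1027.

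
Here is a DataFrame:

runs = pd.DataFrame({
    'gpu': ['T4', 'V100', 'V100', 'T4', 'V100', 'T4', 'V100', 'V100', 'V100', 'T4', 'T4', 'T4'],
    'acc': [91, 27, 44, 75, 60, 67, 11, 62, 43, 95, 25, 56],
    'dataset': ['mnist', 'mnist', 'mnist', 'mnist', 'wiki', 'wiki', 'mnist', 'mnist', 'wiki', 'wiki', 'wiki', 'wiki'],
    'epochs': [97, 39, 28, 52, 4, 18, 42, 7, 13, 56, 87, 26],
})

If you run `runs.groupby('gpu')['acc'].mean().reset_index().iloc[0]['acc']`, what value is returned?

group by gpu, mean of acc:
gpu
T4      68.166667
V100    41.166667
Name: acc, dtype: float64
reset_index():
    gpu        acc
0    T4  68.166667
1  V100  41.166667
Reading off the value at position 0, column 'acc', we get 68.1666666667.

68.1666666667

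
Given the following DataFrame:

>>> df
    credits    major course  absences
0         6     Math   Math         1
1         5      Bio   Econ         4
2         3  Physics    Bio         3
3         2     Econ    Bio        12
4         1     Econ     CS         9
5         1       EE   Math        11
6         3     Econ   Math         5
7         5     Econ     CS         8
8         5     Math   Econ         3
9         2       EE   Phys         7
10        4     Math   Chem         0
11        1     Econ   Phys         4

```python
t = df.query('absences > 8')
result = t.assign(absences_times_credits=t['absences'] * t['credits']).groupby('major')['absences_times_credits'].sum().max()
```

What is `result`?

filter rows where absences > 8:
   credits major course  absences
3        2  Econ    Bio        12
4        1  Econ     CS         9
5        1    EE   Math        11
add column absences_times_credits = t['absences'] * t['credits']:
   credits major course  absences  absences_times_credits
3        2  Econ    Bio        12                      24
4        1  Econ     CS         9                       9
5        1    EE   Math        11                      11
group by major, sum of absences_times_credits:
major
EE      11
Econ    33
Name: absences_times_credits, dtype: int64
So max() = 33.

33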